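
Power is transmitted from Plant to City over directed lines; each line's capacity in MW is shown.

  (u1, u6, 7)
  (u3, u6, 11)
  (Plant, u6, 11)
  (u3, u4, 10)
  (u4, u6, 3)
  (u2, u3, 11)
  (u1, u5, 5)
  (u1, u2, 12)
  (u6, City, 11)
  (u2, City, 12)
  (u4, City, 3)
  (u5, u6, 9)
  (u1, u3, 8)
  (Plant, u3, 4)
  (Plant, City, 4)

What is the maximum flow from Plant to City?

Augment Plant→City: bottleneck 4, flow now 4.
Augment Plant→u6→City: bottleneck 11, flow now 15.
Augment Plant→u3→u4→City: bottleneck 3, flow now 18.
No augmenting path remains; maximum flow = 18.
In the residual graph, reachable from Plant: {Plant, u3, u4, u6}.
Min-cut edges: Plant→City (4), u4→City (3), u6→City (11); capacity 4 + 3 + 11 = 18.
This cut is saturated, so no flow can exceed 18.

18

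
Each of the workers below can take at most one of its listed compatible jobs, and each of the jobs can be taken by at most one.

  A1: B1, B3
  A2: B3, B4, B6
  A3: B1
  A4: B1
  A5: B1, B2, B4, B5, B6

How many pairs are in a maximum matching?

4

Unit-capacity flow: source→left, listed edges, right→sink; max matching = max flow.
Augmenting path A1→B1 (+1); matched 1.
Augmenting path A2→B3 (+1); matched 2.
Augmenting path A5→B2 (+1); matched 3.
Augmenting path A3→B1→A1→B3→A2→B4 (+1); matched 4.
No augmenting path remains; maximum matching = 4.
König certificate: {A1, A2, A5, B1} is a vertex cover of size 4 (every listed pair touches it), so no matching can be larger.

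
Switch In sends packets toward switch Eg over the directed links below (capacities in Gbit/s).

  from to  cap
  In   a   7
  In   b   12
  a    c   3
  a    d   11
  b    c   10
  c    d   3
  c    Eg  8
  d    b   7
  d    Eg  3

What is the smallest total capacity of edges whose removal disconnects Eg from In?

11

Augment In→a→c→Eg: bottleneck 3, flow now 3.
Augment In→a→d→Eg: bottleneck 3, flow now 6.
Augment In→b→c→Eg: bottleneck 5, flow now 11.
No augmenting path remains; maximum flow = 11.
By max-flow min-cut, the minimum cut capacity equals the max flow.
In the residual graph, reachable from In: {In, a, b, c, d}.
Min-cut edges: c→Eg (8), d→Eg (3); capacity 8 + 3 = 11.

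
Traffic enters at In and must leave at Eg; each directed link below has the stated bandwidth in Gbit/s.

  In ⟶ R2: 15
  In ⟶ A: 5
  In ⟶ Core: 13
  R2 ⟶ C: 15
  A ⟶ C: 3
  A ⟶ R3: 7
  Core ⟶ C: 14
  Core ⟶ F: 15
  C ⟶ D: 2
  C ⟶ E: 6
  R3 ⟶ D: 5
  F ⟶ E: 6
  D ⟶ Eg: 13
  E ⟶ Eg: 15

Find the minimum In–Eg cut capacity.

Augment In→R2→C→D→Eg: bottleneck 2, flow now 2.
Augment In→R2→C→E→Eg: bottleneck 6, flow now 8.
Augment In→A→R3→D→Eg: bottleneck 5, flow now 13.
Augment In→Core→F→E→Eg: bottleneck 6, flow now 19.
No augmenting path remains; maximum flow = 19.
By max-flow min-cut, the minimum cut capacity equals the max flow.
In the residual graph, reachable from In: {In, R2, Core, C, F}.
Min-cut edges: In→A (5), C→D (2), C→E (6), F→E (6); capacity 5 + 2 + 6 + 6 = 19.

19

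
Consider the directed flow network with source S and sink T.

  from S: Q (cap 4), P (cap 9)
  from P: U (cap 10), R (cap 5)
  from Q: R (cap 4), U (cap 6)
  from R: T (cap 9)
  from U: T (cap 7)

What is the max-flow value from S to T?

Augment S→P→R→T: bottleneck 5, flow now 5.
Augment S→P→U→T: bottleneck 4, flow now 9.
Augment S→Q→R→T: bottleneck 4, flow now 13.
No augmenting path remains; maximum flow = 13.
In the residual graph, reachable from S: {S}.
Min-cut edges: S→P (9), S→Q (4); capacity 9 + 4 = 13.
This cut is saturated, so no flow can exceed 13.

13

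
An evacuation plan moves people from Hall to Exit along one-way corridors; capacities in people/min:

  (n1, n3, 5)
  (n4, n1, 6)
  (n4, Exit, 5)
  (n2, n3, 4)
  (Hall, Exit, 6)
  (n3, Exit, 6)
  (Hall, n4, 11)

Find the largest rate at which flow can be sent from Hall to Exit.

16

Augment Hall→Exit: bottleneck 6, flow now 6.
Augment Hall→n4→Exit: bottleneck 5, flow now 11.
Augment Hall→n4→n1→n3→Exit: bottleneck 5, flow now 16.
No augmenting path remains; maximum flow = 16.
In the residual graph, reachable from Hall: {Hall, n1, n4}.
Min-cut edges: Hall→Exit (6), n1→n3 (5), n4→Exit (5); capacity 6 + 5 + 5 = 16.
This cut is saturated, so no flow can exceed 16.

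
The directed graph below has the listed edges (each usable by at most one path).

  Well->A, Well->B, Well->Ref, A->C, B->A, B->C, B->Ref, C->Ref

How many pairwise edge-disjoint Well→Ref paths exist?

Assign every edge capacity 1; by Menger, the answer equals the max flow.
Path Well→Ref (+1); total 1.
Path Well→B→Ref (+1); total 2.
Path Well→A→C→Ref (+1); total 3.
No residual Well→Ref path; max flow = 3.
Certifying cut of size 3: {Well→A, Well→B, Well→Ref}.

3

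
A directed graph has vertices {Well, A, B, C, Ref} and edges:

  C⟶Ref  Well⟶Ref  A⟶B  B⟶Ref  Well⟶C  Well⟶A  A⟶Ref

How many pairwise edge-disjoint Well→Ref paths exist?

3

Assign every edge capacity 1; by Menger, the answer equals the max flow.
Path Well→Ref (+1); total 1.
Path Well→A→Ref (+1); total 2.
Path Well→C→Ref (+1); total 3.
No residual Well→Ref path; max flow = 3.
Certifying cut of size 3: {Well→A, Well→C, Well→Ref}.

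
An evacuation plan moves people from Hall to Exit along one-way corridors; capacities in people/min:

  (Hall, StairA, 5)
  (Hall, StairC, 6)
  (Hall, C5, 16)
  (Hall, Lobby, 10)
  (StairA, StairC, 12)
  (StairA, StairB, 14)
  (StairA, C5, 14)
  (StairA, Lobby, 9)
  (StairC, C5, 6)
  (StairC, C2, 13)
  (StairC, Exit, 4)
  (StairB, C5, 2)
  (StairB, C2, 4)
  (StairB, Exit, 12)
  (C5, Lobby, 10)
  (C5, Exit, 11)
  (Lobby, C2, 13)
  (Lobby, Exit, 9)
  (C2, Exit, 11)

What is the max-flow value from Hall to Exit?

Augment Hall→StairC→Exit: bottleneck 4, flow now 4.
Augment Hall→C5→Exit: bottleneck 11, flow now 15.
Augment Hall→Lobby→Exit: bottleneck 9, flow now 24.
Augment Hall→StairA→StairB→Exit: bottleneck 5, flow now 29.
Augment Hall→StairC→C2→Exit: bottleneck 2, flow now 31.
Augment Hall→Lobby→C2→Exit: bottleneck 1, flow now 32.
Augment Hall→C5→Lobby→C2→Exit: bottleneck 5, flow now 37.
No augmenting path remains; maximum flow = 37.
In the residual graph, reachable from Hall: {Hall}.
Min-cut edges: Hall→StairA (5), Hall→StairC (6), Hall→C5 (16), Hall→Lobby (10); capacity 5 + 6 + 16 + 10 = 37.
This cut is saturated, so no flow can exceed 37.

37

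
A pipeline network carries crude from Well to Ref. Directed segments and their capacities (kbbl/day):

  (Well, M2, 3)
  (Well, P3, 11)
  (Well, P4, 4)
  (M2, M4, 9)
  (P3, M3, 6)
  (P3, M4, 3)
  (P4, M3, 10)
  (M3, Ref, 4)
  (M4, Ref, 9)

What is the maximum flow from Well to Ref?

Augment Well→M2→M4→Ref: bottleneck 3, flow now 3.
Augment Well→P3→M3→Ref: bottleneck 4, flow now 7.
Augment Well→P3→M4→Ref: bottleneck 3, flow now 10.
No augmenting path remains; maximum flow = 10.
In the residual graph, reachable from Well: {Well, P3, P4, M3}.
Min-cut edges: Well→M2 (3), P3→M4 (3), M3→Ref (4); capacity 3 + 3 + 4 = 10.
This cut is saturated, so no flow can exceed 10.

10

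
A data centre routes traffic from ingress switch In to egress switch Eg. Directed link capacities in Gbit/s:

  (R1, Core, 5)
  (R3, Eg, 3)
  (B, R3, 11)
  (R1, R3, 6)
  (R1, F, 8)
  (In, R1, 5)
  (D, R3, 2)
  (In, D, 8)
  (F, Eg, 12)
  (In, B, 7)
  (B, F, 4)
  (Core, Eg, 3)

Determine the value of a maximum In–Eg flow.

12

Augment In→D→R3→Eg: bottleneck 2, flow now 2.
Augment In→B→F→Eg: bottleneck 4, flow now 6.
Augment In→B→R3→Eg: bottleneck 1, flow now 7.
Augment In→R1→F→Eg: bottleneck 5, flow now 12.
No augmenting path remains; maximum flow = 12.
In the residual graph, reachable from In: {In, D, B, R3}.
Min-cut edges: In→R1 (5), B→F (4), R3→Eg (3); capacity 5 + 4 + 3 = 12.
This cut is saturated, so no flow can exceed 12.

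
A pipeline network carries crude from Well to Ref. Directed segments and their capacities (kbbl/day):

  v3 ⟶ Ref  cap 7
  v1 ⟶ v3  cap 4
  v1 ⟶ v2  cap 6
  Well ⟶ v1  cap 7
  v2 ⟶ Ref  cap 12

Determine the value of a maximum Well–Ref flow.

7

Augment Well→v1→v2→Ref: bottleneck 6, flow now 6.
Augment Well→v1→v3→Ref: bottleneck 1, flow now 7.
No augmenting path remains; maximum flow = 7.
In the residual graph, reachable from Well: {Well}.
Min-cut edges: Well→v1 (7); capacity 7 = 7.
This cut is saturated, so no flow can exceed 7.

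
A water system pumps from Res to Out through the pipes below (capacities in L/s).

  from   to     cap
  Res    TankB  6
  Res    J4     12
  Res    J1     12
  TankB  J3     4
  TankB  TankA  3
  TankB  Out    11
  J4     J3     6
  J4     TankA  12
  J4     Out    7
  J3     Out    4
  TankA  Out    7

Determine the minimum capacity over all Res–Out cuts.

18

Augment Res→TankB→Out: bottleneck 6, flow now 6.
Augment Res→J4→Out: bottleneck 7, flow now 13.
Augment Res→J4→J3→Out: bottleneck 4, flow now 17.
Augment Res→J4→TankA→Out: bottleneck 1, flow now 18.
No augmenting path remains; maximum flow = 18.
By max-flow min-cut, the minimum cut capacity equals the max flow.
In the residual graph, reachable from Res: {Res, J1}.
Min-cut edges: Res→TankB (6), Res→J4 (12); capacity 6 + 12 = 18.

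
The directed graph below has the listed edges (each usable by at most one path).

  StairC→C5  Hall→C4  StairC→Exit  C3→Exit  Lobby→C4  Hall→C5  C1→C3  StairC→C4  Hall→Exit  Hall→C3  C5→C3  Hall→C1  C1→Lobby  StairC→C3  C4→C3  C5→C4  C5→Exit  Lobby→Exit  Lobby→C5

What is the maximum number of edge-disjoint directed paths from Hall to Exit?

Assign every edge capacity 1; by Menger, the answer equals the max flow.
Path Hall→Exit (+1); total 1.
Path Hall→C5→Exit (+1); total 2.
Path Hall→C3→Exit (+1); total 3.
Path Hall→C1→Lobby→Exit (+1); total 4.
No residual Hall→Exit path; max flow = 4.
Certifying cut of size 4: {C3→Exit, Hall→C1, Hall→C5, Hall→Exit}.

4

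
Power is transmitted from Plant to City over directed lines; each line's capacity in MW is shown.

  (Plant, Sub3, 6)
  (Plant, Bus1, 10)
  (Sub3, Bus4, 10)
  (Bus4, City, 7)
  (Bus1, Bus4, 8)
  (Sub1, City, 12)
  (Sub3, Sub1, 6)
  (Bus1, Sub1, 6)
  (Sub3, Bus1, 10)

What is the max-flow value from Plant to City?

16

Augment Plant→Bus1→Sub1→City: bottleneck 6, flow now 6.
Augment Plant→Bus1→Bus4→City: bottleneck 4, flow now 10.
Augment Plant→Sub3→Sub1→City: bottleneck 6, flow now 16.
No augmenting path remains; maximum flow = 16.
In the residual graph, reachable from Plant: {Plant}.
Min-cut edges: Plant→Bus1 (10), Plant→Sub3 (6); capacity 10 + 6 = 16.
This cut is saturated, so no flow can exceed 16.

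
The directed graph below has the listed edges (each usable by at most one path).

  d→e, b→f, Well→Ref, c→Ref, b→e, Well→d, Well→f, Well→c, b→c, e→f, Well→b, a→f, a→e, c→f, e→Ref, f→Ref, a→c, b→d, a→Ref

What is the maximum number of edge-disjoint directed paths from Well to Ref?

Assign every edge capacity 1; by Menger, the answer equals the max flow.
Path Well→Ref (+1); total 1.
Path Well→c→Ref (+1); total 2.
Path Well→f→Ref (+1); total 3.
Path Well→b→e→Ref (+1); total 4.
No residual Well→Ref path; max flow = 4.
Certifying cut of size 4: {Well→Ref, c→Ref, e→Ref, f→Ref}.

4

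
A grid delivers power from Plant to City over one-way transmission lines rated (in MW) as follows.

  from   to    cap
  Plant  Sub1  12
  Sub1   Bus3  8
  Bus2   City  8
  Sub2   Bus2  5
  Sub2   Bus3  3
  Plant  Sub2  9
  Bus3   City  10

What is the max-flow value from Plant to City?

15

Augment Plant→Sub2→Bus2→City: bottleneck 5, flow now 5.
Augment Plant→Sub2→Bus3→City: bottleneck 3, flow now 8.
Augment Plant→Sub1→Bus3→City: bottleneck 7, flow now 15.
No augmenting path remains; maximum flow = 15.
In the residual graph, reachable from Plant: {Plant, Sub2, Sub1, Bus3}.
Min-cut edges: Sub2→Bus2 (5), Bus3→City (10); capacity 5 + 10 = 15.
This cut is saturated, so no flow can exceed 15.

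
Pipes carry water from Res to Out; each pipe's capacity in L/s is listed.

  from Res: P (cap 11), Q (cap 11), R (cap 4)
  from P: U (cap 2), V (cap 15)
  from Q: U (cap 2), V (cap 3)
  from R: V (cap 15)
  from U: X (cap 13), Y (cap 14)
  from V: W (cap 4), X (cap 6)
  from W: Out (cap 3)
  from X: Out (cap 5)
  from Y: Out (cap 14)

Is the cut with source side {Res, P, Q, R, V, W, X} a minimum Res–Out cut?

Given cut capacity: 2 + 2 + 3 + 5 = 12.
Augment Res→P→U→X→Out: bottleneck 2, flow now 2.
Augment Res→P→V→W→Out: bottleneck 3, flow now 5.
Augment Res→P→V→X→Out: bottleneck 3, flow now 8.
Augment Res→Q→U→Y→Out: bottleneck 2, flow now 10.
Augment Res→P→V→X→U→Y→Out: bottleneck 2, flow now 12. (uses reverse residual edge)
No augmenting path remains; maximum flow = 12.
Cut capacity 12 equals the max flow, so it is a minimum cut.

Yes — it is a minimum cut (capacity 12).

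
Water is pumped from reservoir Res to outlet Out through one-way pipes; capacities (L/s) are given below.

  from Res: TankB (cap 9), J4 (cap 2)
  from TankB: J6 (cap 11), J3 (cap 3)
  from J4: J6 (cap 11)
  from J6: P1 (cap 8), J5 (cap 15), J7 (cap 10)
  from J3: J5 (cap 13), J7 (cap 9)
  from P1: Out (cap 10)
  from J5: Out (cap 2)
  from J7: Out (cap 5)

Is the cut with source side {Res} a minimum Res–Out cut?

Given cut capacity: 9 + 2 = 11.
Augment Res→TankB→J6→P1→Out: bottleneck 8, flow now 8.
Augment Res→TankB→J6→J5→Out: bottleneck 1, flow now 9.
Augment Res→J4→J6→J5→Out: bottleneck 1, flow now 10.
Augment Res→J4→J6→J7→Out: bottleneck 1, flow now 11.
No augmenting path remains; maximum flow = 11.
Cut capacity 11 equals the max flow, so it is a minimum cut.

Yes — it is a minimum cut (capacity 11).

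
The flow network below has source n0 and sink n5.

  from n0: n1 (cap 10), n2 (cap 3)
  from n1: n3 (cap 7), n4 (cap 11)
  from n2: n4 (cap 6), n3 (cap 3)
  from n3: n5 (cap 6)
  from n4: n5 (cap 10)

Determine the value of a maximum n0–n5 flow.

13

Augment n0→n1→n3→n5: bottleneck 6, flow now 6.
Augment n0→n1→n4→n5: bottleneck 4, flow now 10.
Augment n0→n2→n4→n5: bottleneck 3, flow now 13.
No augmenting path remains; maximum flow = 13.
In the residual graph, reachable from n0: {n0}.
Min-cut edges: n0→n1 (10), n0→n2 (3); capacity 10 + 3 = 13.
This cut is saturated, so no flow can exceed 13.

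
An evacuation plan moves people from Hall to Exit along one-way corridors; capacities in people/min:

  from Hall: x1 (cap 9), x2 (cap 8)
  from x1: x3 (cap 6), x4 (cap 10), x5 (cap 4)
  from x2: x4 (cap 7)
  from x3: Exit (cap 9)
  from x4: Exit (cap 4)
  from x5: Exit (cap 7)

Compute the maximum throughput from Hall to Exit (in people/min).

Augment Hall→x1→x3→Exit: bottleneck 6, flow now 6.
Augment Hall→x1→x4→Exit: bottleneck 3, flow now 9.
Augment Hall→x2→x4→Exit: bottleneck 1, flow now 10.
Augment Hall→x2→x4→x1→x5→Exit: bottleneck 3, flow now 13. (uses reverse residual edge)
No augmenting path remains; maximum flow = 13.
In the residual graph, reachable from Hall: {Hall, x2, x4}.
Min-cut edges: Hall→x1 (9), x4→Exit (4); capacity 9 + 4 = 13.
This cut is saturated, so no flow can exceed 13.

13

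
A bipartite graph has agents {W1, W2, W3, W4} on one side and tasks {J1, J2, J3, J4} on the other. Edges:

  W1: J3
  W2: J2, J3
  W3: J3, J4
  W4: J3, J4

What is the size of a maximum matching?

Unit-capacity flow: source→left, listed edges, right→sink; max matching = max flow.
Augmenting path W1→J3 (+1); matched 1.
Augmenting path W2→J2 (+1); matched 2.
Augmenting path W3→J4 (+1); matched 3.
No augmenting path remains; maximum matching = 3.
König certificate: {W2, J3, J4} is a vertex cover of size 3 (every listed pair touches it), so no matching can be larger.

3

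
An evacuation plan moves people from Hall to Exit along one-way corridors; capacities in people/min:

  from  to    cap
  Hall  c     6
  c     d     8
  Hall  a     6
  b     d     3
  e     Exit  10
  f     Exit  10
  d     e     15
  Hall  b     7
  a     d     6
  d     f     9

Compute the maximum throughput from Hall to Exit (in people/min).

15

Augment Hall→a→d→e→Exit: bottleneck 6, flow now 6.
Augment Hall→b→d→e→Exit: bottleneck 3, flow now 9.
Augment Hall→c→d→e→Exit: bottleneck 1, flow now 10.
Augment Hall→c→d→f→Exit: bottleneck 5, flow now 15.
No augmenting path remains; maximum flow = 15.
In the residual graph, reachable from Hall: {Hall, b}.
Min-cut edges: Hall→a (6), Hall→c (6), b→d (3); capacity 6 + 6 + 3 = 15.
This cut is saturated, so no flow can exceed 15.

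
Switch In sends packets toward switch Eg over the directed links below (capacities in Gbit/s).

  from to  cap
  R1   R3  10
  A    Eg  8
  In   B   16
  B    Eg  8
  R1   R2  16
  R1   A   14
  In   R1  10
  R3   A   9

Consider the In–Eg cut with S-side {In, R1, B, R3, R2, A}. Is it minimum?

Yes — it is a minimum cut (capacity 16).

Given cut capacity: 8 + 8 = 16.
Augment In→B→Eg: bottleneck 8, flow now 8.
Augment In→R1→A→Eg: bottleneck 8, flow now 16.
No augmenting path remains; maximum flow = 16.
Cut capacity 16 equals the max flow, so it is a minimum cut.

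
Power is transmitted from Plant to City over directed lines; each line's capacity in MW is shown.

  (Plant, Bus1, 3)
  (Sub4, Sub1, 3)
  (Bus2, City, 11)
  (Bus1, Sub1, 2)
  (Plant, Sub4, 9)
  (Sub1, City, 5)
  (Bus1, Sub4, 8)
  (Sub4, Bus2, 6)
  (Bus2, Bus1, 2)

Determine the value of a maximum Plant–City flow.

Augment Plant→Sub4→Bus2→City: bottleneck 6, flow now 6.
Augment Plant→Sub4→Sub1→City: bottleneck 3, flow now 9.
Augment Plant→Bus1→Sub1→City: bottleneck 2, flow now 11.
No augmenting path remains; maximum flow = 11.
In the residual graph, reachable from Plant: {Plant, Sub4, Bus1}.
Min-cut edges: Sub4→Bus2 (6), Sub4→Sub1 (3), Bus1→Sub1 (2); capacity 6 + 3 + 2 = 11.
This cut is saturated, so no flow can exceed 11.

11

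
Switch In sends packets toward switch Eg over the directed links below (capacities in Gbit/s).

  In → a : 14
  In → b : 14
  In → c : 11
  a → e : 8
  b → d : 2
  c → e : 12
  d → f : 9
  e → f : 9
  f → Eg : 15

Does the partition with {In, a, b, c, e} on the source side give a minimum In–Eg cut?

Yes — it is a minimum cut (capacity 11).

Given cut capacity: 2 + 9 = 11.
Augment In→a→e→f→Eg: bottleneck 8, flow now 8.
Augment In→b→d→f→Eg: bottleneck 2, flow now 10.
Augment In→c→e→f→Eg: bottleneck 1, flow now 11.
No augmenting path remains; maximum flow = 11.
Cut capacity 11 equals the max flow, so it is a minimum cut.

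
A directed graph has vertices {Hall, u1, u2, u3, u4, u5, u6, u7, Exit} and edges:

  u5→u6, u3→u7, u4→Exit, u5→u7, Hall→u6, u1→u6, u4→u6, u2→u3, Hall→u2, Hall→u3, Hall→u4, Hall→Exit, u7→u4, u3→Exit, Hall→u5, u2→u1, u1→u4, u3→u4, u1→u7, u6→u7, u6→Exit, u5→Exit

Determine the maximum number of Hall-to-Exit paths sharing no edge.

Assign every edge capacity 1; by Menger, the answer equals the max flow.
Path Hall→Exit (+1); total 1.
Path Hall→u3→Exit (+1); total 2.
Path Hall→u4→Exit (+1); total 3.
Path Hall→u5→Exit (+1); total 4.
Path Hall→u6→Exit (+1); total 5.
No residual Hall→Exit path; max flow = 5.
Certifying cut of size 5: {Hall→Exit, Hall→u5, u3→Exit, u4→Exit, u6→Exit}.

5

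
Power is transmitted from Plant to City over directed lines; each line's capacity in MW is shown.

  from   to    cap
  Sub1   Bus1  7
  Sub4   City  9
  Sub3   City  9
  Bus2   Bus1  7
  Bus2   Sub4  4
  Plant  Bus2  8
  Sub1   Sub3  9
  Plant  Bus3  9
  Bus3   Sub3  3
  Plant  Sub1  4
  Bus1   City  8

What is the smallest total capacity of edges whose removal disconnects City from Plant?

15

Augment Plant→Bus2→Bus1→City: bottleneck 7, flow now 7.
Augment Plant→Bus2→Sub4→City: bottleneck 1, flow now 8.
Augment Plant→Bus3→Sub3→City: bottleneck 3, flow now 11.
Augment Plant→Sub1→Bus1→City: bottleneck 1, flow now 12.
Augment Plant→Sub1→Sub3→City: bottleneck 3, flow now 15.
No augmenting path remains; maximum flow = 15.
By max-flow min-cut, the minimum cut capacity equals the max flow.
In the residual graph, reachable from Plant: {Plant, Bus3}.
Min-cut edges: Plant→Bus2 (8), Plant→Sub1 (4), Bus3→Sub3 (3); capacity 8 + 4 + 3 = 15.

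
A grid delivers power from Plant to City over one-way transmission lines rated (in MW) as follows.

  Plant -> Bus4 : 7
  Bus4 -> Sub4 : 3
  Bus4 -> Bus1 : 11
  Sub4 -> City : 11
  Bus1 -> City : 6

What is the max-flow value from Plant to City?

7

Augment Plant→Bus4→Sub4→City: bottleneck 3, flow now 3.
Augment Plant→Bus4→Bus1→City: bottleneck 4, flow now 7.
No augmenting path remains; maximum flow = 7.
In the residual graph, reachable from Plant: {Plant}.
Min-cut edges: Plant→Bus4 (7); capacity 7 = 7.
This cut is saturated, so no flow can exceed 7.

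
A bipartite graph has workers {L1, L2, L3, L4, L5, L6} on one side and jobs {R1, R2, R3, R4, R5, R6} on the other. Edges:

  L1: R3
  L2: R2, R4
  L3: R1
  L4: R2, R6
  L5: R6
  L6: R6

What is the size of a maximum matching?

Unit-capacity flow: source→left, listed edges, right→sink; max matching = max flow.
Augmenting path L1→R3 (+1); matched 1.
Augmenting path L2→R2 (+1); matched 2.
Augmenting path L3→R1 (+1); matched 3.
Augmenting path L4→R6 (+1); matched 4.
Augmenting path L5→R6→L4→R2→L2→R4 (+1); matched 5.
No augmenting path remains; maximum matching = 5.
König certificate: {L1, L2, L3, L4, R6} is a vertex cover of size 5 (every listed pair touches it), so no matching can be larger.

5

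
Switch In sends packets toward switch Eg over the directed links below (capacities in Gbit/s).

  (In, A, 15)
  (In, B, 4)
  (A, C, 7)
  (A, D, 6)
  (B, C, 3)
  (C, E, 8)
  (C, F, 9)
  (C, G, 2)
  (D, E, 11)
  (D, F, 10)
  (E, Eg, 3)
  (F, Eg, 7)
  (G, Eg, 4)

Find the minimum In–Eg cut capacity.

12

Augment In→A→C→E→Eg: bottleneck 3, flow now 3.
Augment In→A→C→F→Eg: bottleneck 4, flow now 7.
Augment In→A→D→F→Eg: bottleneck 3, flow now 10.
Augment In→B→C→G→Eg: bottleneck 2, flow now 12.
No augmenting path remains; maximum flow = 12.
By max-flow min-cut, the minimum cut capacity equals the max flow.
In the residual graph, reachable from In: {In, A, B, C, D, E, F}.
Min-cut edges: C→G (2), E→Eg (3), F→Eg (7); capacity 2 + 3 + 7 = 12.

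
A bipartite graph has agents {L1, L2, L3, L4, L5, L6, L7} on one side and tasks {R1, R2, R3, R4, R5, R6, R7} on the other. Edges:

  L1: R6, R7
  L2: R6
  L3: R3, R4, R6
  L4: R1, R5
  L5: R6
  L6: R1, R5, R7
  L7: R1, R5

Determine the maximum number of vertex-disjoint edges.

5

Unit-capacity flow: source→left, listed edges, right→sink; max matching = max flow.
Augmenting path L1→R6 (+1); matched 1.
Augmenting path L3→R3 (+1); matched 2.
Augmenting path L4→R1 (+1); matched 3.
Augmenting path L6→R5 (+1); matched 4.
Augmenting path L2→R6→L1→R7 (+1); matched 5.
No augmenting path remains; maximum matching = 5.
König certificate: {L3, R1, R5, R6, R7} is a vertex cover of size 5 (every listed pair touches it), so no matching can be larger.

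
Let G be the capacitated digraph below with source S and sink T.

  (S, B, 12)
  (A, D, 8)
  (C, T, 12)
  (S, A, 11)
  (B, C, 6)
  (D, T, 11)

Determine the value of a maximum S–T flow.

14

Augment S→A→D→T: bottleneck 8, flow now 8.
Augment S→B→C→T: bottleneck 6, flow now 14.
No augmenting path remains; maximum flow = 14.
In the residual graph, reachable from S: {S, A, B}.
Min-cut edges: A→D (8), B→C (6); capacity 8 + 6 = 14.
This cut is saturated, so no flow can exceed 14.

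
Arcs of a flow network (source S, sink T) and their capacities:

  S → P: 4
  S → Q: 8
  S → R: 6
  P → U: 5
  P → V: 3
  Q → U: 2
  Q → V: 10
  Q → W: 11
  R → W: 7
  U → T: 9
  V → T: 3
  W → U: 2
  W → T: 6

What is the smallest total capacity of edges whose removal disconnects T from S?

17

Augment S→P→U→T: bottleneck 4, flow now 4.
Augment S→Q→U→T: bottleneck 2, flow now 6.
Augment S→Q→V→T: bottleneck 3, flow now 9.
Augment S→Q→W→T: bottleneck 3, flow now 12.
Augment S→R→W→T: bottleneck 3, flow now 15.
Augment S→R→W→U→T: bottleneck 2, flow now 17.
No augmenting path remains; maximum flow = 17.
By max-flow min-cut, the minimum cut capacity equals the max flow.
In the residual graph, reachable from S: {S, Q, R, V, W}.
Min-cut edges: S→P (4), Q→U (2), V→T (3), W→U (2), W→T (6); capacity 4 + 2 + 3 + 2 + 6 = 17.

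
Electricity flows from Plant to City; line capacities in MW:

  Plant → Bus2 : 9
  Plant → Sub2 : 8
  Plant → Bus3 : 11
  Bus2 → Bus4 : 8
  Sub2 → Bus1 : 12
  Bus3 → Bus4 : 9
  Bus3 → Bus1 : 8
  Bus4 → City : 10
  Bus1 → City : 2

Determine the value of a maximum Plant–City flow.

12

Augment Plant→Bus2→Bus4→City: bottleneck 8, flow now 8.
Augment Plant→Sub2→Bus1→City: bottleneck 2, flow now 10.
Augment Plant→Bus3→Bus4→City: bottleneck 2, flow now 12.
No augmenting path remains; maximum flow = 12.
In the residual graph, reachable from Plant: {Plant, Bus2, Sub2, Bus3, Bus4, Bus1}.
Min-cut edges: Bus4→City (10), Bus1→City (2); capacity 10 + 2 = 12.
This cut is saturated, so no flow can exceed 12.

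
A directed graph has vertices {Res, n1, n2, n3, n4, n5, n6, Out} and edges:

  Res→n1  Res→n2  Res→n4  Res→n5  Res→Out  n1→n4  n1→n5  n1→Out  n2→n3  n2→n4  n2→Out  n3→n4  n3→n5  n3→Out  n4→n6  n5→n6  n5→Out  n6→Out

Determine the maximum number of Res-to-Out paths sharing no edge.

Assign every edge capacity 1; by Menger, the answer equals the max flow.
Path Res→Out (+1); total 1.
Path Res→n1→Out (+1); total 2.
Path Res→n2→Out (+1); total 3.
Path Res→n5→Out (+1); total 4.
Path Res→n4→n6→Out (+1); total 5.
No residual Res→Out path; max flow = 5.
Certifying cut of size 5: {Res→Out, Res→n1, Res→n2, Res→n4, Res→n5}.

5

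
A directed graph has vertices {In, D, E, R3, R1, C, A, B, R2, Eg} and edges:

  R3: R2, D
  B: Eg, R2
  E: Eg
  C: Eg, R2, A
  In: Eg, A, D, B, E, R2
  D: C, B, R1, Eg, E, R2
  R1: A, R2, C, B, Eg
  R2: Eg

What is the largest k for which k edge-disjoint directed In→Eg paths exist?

5

Assign every edge capacity 1; by Menger, the answer equals the max flow.
Path In→Eg (+1); total 1.
Path In→D→Eg (+1); total 2.
Path In→E→Eg (+1); total 3.
Path In→B→Eg (+1); total 4.
Path In→R2→Eg (+1); total 5.
No residual In→Eg path; max flow = 5.
Certifying cut of size 5: {In→B, In→D, In→E, In→Eg, In→R2}.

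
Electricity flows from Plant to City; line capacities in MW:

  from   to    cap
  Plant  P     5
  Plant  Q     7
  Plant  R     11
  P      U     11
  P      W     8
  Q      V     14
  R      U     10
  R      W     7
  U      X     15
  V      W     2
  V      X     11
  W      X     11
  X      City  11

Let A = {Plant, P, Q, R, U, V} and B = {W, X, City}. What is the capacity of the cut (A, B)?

43

Edges leaving {Plant, P, Q, R, U, V}: P→W (8), R→W (7), U→X (15), V→W (2), V→X (11).
Cut capacity = 8 + 7 + 15 + 2 + 11 = 43.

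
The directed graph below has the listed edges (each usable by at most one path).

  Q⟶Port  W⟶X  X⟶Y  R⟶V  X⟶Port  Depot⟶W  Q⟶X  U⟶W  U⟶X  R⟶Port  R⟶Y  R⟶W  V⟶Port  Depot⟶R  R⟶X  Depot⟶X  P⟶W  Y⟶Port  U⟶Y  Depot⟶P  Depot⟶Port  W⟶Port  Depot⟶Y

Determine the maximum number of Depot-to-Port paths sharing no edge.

5

Assign every edge capacity 1; by Menger, the answer equals the max flow.
Path Depot→Port (+1); total 1.
Path Depot→R→Port (+1); total 2.
Path Depot→W→Port (+1); total 3.
Path Depot→X→Port (+1); total 4.
Path Depot→Y→Port (+1); total 5.
No residual Depot→Port path; max flow = 5.
Certifying cut of size 5: {Depot→Port, Depot→R, W→Port, X→Port, Y→Port}.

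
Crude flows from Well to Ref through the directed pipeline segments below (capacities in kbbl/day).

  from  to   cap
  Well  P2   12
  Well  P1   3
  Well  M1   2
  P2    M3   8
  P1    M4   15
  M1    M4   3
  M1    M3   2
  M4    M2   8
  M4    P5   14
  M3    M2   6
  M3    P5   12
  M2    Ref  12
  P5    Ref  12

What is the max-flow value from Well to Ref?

13

Augment Well→P2→M3→M2→Ref: bottleneck 6, flow now 6.
Augment Well→P2→M3→P5→Ref: bottleneck 2, flow now 8.
Augment Well→P1→M4→M2→Ref: bottleneck 3, flow now 11.
Augment Well→M1→M4→M2→Ref: bottleneck 2, flow now 13.
No augmenting path remains; maximum flow = 13.
In the residual graph, reachable from Well: {Well, P2}.
Min-cut edges: Well→P1 (3), Well→M1 (2), P2→M3 (8); capacity 3 + 2 + 8 = 13.
This cut is saturated, so no flow can exceed 13.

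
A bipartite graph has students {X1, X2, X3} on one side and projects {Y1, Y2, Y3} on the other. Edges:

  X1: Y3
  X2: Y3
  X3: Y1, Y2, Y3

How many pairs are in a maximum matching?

2

Unit-capacity flow: source→left, listed edges, right→sink; max matching = max flow.
Augmenting path X1→Y3 (+1); matched 1.
Augmenting path X3→Y1 (+1); matched 2.
No augmenting path remains; maximum matching = 2.
König certificate: {X3, Y3} is a vertex cover of size 2 (every listed pair touches it), so no matching can be larger.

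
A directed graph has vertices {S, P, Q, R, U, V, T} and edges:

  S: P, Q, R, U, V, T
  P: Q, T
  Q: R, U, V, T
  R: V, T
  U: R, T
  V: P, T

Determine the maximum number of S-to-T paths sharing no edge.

6

Assign every edge capacity 1; by Menger, the answer equals the max flow.
Path S→T (+1); total 1.
Path S→P→T (+1); total 2.
Path S→Q→T (+1); total 3.
Path S→R→T (+1); total 4.
Path S→U→T (+1); total 5.
Path S→V→T (+1); total 6.
No residual S→T path; max flow = 6.
Certifying cut of size 6: {S→P, S→Q, S→R, S→T, S→U, S→V}.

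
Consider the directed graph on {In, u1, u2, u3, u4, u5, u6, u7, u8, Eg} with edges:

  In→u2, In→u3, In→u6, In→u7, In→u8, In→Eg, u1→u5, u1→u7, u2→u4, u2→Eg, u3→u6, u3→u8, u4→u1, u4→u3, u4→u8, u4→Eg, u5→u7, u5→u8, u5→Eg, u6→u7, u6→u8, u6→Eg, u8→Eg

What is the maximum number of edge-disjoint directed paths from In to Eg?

Assign every edge capacity 1; by Menger, the answer equals the max flow.
Path In→Eg (+1); total 1.
Path In→u2→Eg (+1); total 2.
Path In→u6→Eg (+1); total 3.
Path In→u8→Eg (+1); total 4.
No residual In→Eg path; max flow = 4.
Certifying cut of size 4: {In→Eg, In→u2, u6→Eg, u8→Eg}.

4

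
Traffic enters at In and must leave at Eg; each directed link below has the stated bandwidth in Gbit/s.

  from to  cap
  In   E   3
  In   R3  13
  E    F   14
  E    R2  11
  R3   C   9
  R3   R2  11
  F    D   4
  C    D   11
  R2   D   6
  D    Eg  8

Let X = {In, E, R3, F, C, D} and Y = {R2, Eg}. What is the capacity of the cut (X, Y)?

Edges leaving {In, E, R3, F, C, D}: E→R2 (11), R3→R2 (11), D→Eg (8).
Cut capacity = 11 + 11 + 8 = 30.

30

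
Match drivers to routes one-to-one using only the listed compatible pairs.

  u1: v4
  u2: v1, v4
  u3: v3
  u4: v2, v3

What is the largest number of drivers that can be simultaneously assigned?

Unit-capacity flow: source→left, listed edges, right→sink; max matching = max flow.
Augmenting path u1→v4 (+1); matched 1.
Augmenting path u2→v1 (+1); matched 2.
Augmenting path u3→v3 (+1); matched 3.
Augmenting path u4→v2 (+1); matched 4.
No augmenting path remains; maximum matching = 4.
König certificate: {u1, u2, u3, u4} is a vertex cover of size 4 (every listed pair touches it), so no matching can be larger.

4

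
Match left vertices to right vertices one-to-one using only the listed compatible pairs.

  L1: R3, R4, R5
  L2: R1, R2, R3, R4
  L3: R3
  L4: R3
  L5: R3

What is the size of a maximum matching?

3

Unit-capacity flow: source→left, listed edges, right→sink; max matching = max flow.
Augmenting path L1→R3 (+1); matched 1.
Augmenting path L2→R1 (+1); matched 2.
Augmenting path L3→R3→L1→R4 (+1); matched 3.
No augmenting path remains; maximum matching = 3.
König certificate: {L1, L2, R3} is a vertex cover of size 3 (every listed pair touches it), so no matching can be larger.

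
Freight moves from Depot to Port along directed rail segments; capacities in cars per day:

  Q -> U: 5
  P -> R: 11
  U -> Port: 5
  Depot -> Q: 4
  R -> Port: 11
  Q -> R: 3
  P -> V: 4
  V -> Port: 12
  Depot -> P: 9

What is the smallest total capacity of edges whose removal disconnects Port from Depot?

Augment Depot→P→R→Port: bottleneck 9, flow now 9.
Augment Depot→Q→R→Port: bottleneck 2, flow now 11.
Augment Depot→Q→U→Port: bottleneck 2, flow now 13.
No augmenting path remains; maximum flow = 13.
By max-flow min-cut, the minimum cut capacity equals the max flow.
In the residual graph, reachable from Depot: {Depot}.
Min-cut edges: Depot→P (9), Depot→Q (4); capacity 9 + 4 = 13.

13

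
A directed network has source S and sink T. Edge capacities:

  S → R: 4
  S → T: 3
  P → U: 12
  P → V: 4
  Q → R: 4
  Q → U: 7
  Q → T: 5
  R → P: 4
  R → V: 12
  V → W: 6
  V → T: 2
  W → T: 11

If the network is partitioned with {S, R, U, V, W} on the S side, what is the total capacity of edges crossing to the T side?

Edges leaving {S, R, U, V, W}: S→T (3), R→P (4), V→T (2), W→T (11).
Cut capacity = 3 + 4 + 2 + 11 = 20.

20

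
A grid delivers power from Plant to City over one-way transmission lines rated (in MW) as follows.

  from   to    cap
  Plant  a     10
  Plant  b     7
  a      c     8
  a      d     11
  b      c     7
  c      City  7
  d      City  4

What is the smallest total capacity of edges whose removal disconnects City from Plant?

Augment Plant→a→c→City: bottleneck 7, flow now 7.
Augment Plant→a→d→City: bottleneck 3, flow now 10.
Augment Plant→b→c→a→d→City: bottleneck 1, flow now 11. (uses reverse residual edge)
No augmenting path remains; maximum flow = 11.
By max-flow min-cut, the minimum cut capacity equals the max flow.
In the residual graph, reachable from Plant: {Plant, a, b, c, d}.
Min-cut edges: c→City (7), d→City (4); capacity 7 + 4 = 11.

11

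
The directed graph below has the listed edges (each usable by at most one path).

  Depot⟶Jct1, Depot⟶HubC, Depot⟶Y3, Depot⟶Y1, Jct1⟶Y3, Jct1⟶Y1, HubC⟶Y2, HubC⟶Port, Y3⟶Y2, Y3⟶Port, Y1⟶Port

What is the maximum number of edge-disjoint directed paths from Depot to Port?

Assign every edge capacity 1; by Menger, the answer equals the max flow.
Path Depot→HubC→Port (+1); total 1.
Path Depot→Y3→Port (+1); total 2.
Path Depot→Y1→Port (+1); total 3.
No residual Depot→Port path; max flow = 3.
Certifying cut of size 3: {Depot→HubC, Y1→Port, Y3→Port}.

3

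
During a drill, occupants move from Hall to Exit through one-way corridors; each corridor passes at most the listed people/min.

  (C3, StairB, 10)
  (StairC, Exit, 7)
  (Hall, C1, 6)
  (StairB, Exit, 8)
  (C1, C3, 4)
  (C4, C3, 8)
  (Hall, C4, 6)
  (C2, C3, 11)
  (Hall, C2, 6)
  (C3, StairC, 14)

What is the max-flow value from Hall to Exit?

Augment Hall→C1→C3→StairC→Exit: bottleneck 4, flow now 4.
Augment Hall→C4→C3→StairC→Exit: bottleneck 3, flow now 7.
Augment Hall→C4→C3→StairB→Exit: bottleneck 3, flow now 10.
Augment Hall→C2→C3→StairB→Exit: bottleneck 5, flow now 15.
No augmenting path remains; maximum flow = 15.
In the residual graph, reachable from Hall: {Hall, C1, C4, C2, C3, StairC, StairB}.
Min-cut edges: StairC→Exit (7), StairB→Exit (8); capacity 7 + 8 = 15.
This cut is saturated, so no flow can exceed 15.

15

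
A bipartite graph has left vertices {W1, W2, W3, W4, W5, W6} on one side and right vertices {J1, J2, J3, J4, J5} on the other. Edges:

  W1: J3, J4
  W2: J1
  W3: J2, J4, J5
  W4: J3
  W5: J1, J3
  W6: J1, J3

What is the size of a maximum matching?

4

Unit-capacity flow: source→left, listed edges, right→sink; max matching = max flow.
Augmenting path W1→J3 (+1); matched 1.
Augmenting path W2→J1 (+1); matched 2.
Augmenting path W3→J2 (+1); matched 3.
Augmenting path W4→J3→W1→J4 (+1); matched 4.
No augmenting path remains; maximum matching = 4.
König certificate: {W1, W3, J1, J3} is a vertex cover of size 4 (every listed pair touches it), so no matching can be larger.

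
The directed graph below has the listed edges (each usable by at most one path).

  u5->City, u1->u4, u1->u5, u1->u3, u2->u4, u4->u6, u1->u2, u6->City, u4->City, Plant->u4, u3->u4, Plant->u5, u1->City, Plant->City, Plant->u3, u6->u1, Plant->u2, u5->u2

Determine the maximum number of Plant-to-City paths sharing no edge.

Assign every edge capacity 1; by Menger, the answer equals the max flow.
Path Plant→City (+1); total 1.
Path Plant→u4→City (+1); total 2.
Path Plant→u5→City (+1); total 3.
Path Plant→u2→u4→u6→City (+1); total 4.
No residual Plant→City path; max flow = 4.
Certifying cut of size 4: {Plant→City, Plant→u5, u4→City, u4→u6}.

4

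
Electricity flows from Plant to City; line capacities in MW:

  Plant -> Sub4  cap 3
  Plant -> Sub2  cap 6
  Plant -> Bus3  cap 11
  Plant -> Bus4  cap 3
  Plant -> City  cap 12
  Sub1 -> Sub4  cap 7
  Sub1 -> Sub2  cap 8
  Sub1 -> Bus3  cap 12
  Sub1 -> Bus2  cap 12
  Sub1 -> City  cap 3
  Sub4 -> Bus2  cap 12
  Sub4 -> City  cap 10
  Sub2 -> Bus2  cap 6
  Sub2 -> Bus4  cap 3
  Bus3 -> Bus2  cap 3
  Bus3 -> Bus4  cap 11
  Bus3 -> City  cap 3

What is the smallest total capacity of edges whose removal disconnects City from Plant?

Augment Plant→City: bottleneck 12, flow now 12.
Augment Plant→Sub4→City: bottleneck 3, flow now 15.
Augment Plant→Bus3→City: bottleneck 3, flow now 18.
No augmenting path remains; maximum flow = 18.
By max-flow min-cut, the minimum cut capacity equals the max flow.
In the residual graph, reachable from Plant: {Plant, Sub2, Bus3, Bus2, Bus4}.
Min-cut edges: Plant→Sub4 (3), Plant→City (12), Bus3→City (3); capacity 3 + 12 + 3 = 18.

18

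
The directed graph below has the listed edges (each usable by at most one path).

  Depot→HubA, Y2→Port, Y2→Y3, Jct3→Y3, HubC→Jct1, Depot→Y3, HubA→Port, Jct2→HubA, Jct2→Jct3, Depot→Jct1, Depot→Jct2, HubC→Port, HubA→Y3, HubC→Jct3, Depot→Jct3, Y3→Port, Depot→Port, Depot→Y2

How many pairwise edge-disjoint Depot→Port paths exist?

Assign every edge capacity 1; by Menger, the answer equals the max flow.
Path Depot→Port (+1); total 1.
Path Depot→Y2→Port (+1); total 2.
Path Depot→HubA→Port (+1); total 3.
Path Depot→Y3→Port (+1); total 4.
No residual Depot→Port path; max flow = 4.
Certifying cut of size 4: {Depot→Port, Depot→Y2, HubA→Port, Y3→Port}.

4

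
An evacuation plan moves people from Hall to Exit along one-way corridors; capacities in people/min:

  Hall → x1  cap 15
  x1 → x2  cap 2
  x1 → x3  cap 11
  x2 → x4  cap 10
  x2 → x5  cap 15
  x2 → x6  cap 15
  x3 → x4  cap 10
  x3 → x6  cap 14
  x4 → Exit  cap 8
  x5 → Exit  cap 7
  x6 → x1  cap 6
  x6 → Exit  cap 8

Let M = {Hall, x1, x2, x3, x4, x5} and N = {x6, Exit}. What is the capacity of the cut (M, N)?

44

Edges leaving {Hall, x1, x2, x3, x4, x5}: x2→x6 (15), x3→x6 (14), x4→Exit (8), x5→Exit (7).
Cut capacity = 15 + 14 + 8 + 7 = 44.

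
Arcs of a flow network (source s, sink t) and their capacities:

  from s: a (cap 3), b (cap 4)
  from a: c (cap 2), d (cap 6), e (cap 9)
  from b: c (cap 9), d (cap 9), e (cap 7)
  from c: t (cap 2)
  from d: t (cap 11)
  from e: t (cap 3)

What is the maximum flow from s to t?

Augment s→a→c→t: bottleneck 2, flow now 2.
Augment s→a→d→t: bottleneck 1, flow now 3.
Augment s→b→d→t: bottleneck 4, flow now 7.
No augmenting path remains; maximum flow = 7.
In the residual graph, reachable from s: {s}.
Min-cut edges: s→a (3), s→b (4); capacity 3 + 4 = 7.
This cut is saturated, so no flow can exceed 7.

7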